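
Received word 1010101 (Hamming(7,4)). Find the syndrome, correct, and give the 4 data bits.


Syndrome = 0: no error detected

Data: 1101 (no errors)


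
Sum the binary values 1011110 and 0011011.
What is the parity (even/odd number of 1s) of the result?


1011110 = 94
0011011 = 27
Sum = 121 = 1111001
1s count = 5

odd parity (5 ones in 1111001)


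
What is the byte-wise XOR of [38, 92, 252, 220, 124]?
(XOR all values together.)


XOR chain: 38 ^ 92 ^ 252 ^ 220 ^ 124 = 38

38


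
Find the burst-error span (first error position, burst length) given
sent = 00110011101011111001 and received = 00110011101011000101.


XOR: 00000000000000111100

Burst at position 14, length 4


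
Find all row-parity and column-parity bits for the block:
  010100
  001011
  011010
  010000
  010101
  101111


Row parities: 011111
Column parities: 101111

Row P: 011111, Col P: 101111, Corner: 1


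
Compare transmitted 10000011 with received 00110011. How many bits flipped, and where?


XOR: 10110000

3 error(s) at position(s): 0, 2, 3


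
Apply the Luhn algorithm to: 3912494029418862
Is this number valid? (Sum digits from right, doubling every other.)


Luhn sum = 86
86 mod 10 = 6

Invalid (Luhn sum mod 10 = 6)


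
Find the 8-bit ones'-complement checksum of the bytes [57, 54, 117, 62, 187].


Sum = 477 mod 256 = 221
Complement = 34

34


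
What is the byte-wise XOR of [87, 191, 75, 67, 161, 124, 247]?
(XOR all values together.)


XOR chain: 87 ^ 191 ^ 75 ^ 67 ^ 161 ^ 124 ^ 247 = 202

202


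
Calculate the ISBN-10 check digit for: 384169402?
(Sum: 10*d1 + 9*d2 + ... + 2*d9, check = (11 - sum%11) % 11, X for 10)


Weighted sum: 242
242 mod 11 = 0

Check digit: 0


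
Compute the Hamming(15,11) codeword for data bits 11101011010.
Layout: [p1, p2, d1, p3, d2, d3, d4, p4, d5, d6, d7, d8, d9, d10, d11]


Parity bits: p1=0, p2=0, p3=0, p4=0

001011001011010


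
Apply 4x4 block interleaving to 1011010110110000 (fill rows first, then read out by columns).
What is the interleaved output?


Matrix:
  1011
  0101
  1011
  0000
Read columns: 1010010010101110

1010010010101110


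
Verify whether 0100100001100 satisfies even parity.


Number of 1s: 4

Yes, parity is correct (4 ones)


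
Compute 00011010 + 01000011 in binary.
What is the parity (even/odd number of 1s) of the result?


00011010 = 26
01000011 = 67
Sum = 93 = 1011101
1s count = 5

odd parity (5 ones in 1011101)


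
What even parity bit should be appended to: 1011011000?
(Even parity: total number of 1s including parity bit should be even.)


Number of 1s in data: 5
Parity bit: 1

1


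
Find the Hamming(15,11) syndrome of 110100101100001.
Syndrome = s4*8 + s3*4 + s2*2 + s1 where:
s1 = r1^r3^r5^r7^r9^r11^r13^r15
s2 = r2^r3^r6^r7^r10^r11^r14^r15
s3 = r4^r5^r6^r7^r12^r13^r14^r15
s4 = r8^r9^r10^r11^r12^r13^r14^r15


s1=0, s2=0, s3=1, s4=1

Syndrome = 12 (error at position 12)


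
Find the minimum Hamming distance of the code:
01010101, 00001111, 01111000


Comparing all pairs, minimum distance: 4
Can detect 3 errors, correct 1 errors

4


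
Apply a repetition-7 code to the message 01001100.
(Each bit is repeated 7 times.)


Each bit -> 7 copies

00000001111111000000000000001111111111111100000000000000


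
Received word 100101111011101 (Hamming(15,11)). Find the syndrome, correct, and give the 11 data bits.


Syndrome = 0: no error detected

Data: 00111011101 (no errors)


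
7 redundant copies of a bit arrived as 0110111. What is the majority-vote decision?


Ones: 5 out of 7
Threshold: 4

1 (5/7 voted 1)


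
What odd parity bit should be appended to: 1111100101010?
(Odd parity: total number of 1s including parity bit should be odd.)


Number of 1s in data: 8
Parity bit: 1

1


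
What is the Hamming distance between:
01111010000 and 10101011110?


XOR: 11010001110
Count of 1s: 6

6


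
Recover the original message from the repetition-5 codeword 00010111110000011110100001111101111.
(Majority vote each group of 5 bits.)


Groups: 00010, 11111, 00000, 11110, 10000, 11111, 01111
Majority votes: 0101011

0101011


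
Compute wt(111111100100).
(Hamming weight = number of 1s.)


Counting 1s in 111111100100

8


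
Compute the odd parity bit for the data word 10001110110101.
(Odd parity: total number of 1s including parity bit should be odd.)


Number of 1s in data: 8
Parity bit: 1

1


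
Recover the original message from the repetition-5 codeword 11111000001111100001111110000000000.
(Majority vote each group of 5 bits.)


Groups: 11111, 00000, 11111, 00001, 11111, 00000, 00000
Majority votes: 1010100

1010100


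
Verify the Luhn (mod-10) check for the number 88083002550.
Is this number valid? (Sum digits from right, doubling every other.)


Luhn sum = 35
35 mod 10 = 5

Invalid (Luhn sum mod 10 = 5)


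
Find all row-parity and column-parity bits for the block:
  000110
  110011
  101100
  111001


Row parities: 0010
Column parities: 100000

Row P: 0010, Col P: 100000, Corner: 1


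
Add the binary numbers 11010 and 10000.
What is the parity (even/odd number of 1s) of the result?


11010 = 26
10000 = 16
Sum = 42 = 101010
1s count = 3

odd parity (3 ones in 101010)


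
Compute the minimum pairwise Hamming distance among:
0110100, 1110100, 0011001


Comparing all pairs, minimum distance: 1
Can detect 0 errors, correct 0 errors

1


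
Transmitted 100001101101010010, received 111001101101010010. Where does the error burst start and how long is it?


XOR: 011000000000000000

Burst at position 1, length 2


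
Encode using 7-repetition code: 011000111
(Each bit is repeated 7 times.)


Each bit -> 7 copies

000000011111111111111000000000000000000000111111111111111111111


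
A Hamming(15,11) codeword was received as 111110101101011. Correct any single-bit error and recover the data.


Syndrome = 8: error at position 8

Data: 11011101011 (corrected bit 8)


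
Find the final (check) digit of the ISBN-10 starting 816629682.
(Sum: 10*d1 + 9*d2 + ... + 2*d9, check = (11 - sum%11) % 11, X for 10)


Weighted sum: 288
288 mod 11 = 2

Check digit: 9


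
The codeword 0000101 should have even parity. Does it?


Number of 1s: 2

Yes, parity is correct (2 ones)


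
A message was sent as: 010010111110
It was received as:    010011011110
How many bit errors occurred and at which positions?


XOR: 000001100000

2 error(s) at position(s): 5, 6


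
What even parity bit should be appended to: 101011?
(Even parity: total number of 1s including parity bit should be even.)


Number of 1s in data: 4
Parity bit: 0

0


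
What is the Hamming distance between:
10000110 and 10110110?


XOR: 00110000
Count of 1s: 2

2


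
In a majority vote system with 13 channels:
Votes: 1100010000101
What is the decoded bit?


Ones: 5 out of 13
Threshold: 7

0 (5/13 voted 1)


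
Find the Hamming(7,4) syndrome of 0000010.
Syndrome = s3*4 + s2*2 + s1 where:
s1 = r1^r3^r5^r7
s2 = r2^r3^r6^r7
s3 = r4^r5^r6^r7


s1=0, s2=1, s3=1

Syndrome = 6 (error at position 6)


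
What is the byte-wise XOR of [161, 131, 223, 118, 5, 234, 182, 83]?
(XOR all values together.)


XOR chain: 161 ^ 131 ^ 223 ^ 118 ^ 5 ^ 234 ^ 182 ^ 83 = 129

129


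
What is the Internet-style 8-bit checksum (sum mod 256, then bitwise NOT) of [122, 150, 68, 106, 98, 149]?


Sum = 693 mod 256 = 181
Complement = 74

74


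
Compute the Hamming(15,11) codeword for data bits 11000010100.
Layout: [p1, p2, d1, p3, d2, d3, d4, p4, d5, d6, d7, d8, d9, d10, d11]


Parity bits: p1=0, p2=0, p3=0, p4=0

001010000010100


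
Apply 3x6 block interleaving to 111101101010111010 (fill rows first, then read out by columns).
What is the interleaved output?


Matrix:
  111101
  101010
  111010
Read columns: 111101111100011100

111101111100011100


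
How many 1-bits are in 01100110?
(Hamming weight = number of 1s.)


Counting 1s in 01100110

4


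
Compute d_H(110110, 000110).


XOR: 110000
Count of 1s: 2

2


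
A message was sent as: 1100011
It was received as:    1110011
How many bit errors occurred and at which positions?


XOR: 0010000

1 error(s) at position(s): 2


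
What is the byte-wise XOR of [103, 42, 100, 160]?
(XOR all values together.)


XOR chain: 103 ^ 42 ^ 100 ^ 160 = 137

137


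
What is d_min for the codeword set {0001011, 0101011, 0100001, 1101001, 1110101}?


Comparing all pairs, minimum distance: 1
Can detect 0 errors, correct 0 errors

1


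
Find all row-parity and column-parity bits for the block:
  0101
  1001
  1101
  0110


Row parities: 0010
Column parities: 0111

Row P: 0010, Col P: 0111, Corner: 1


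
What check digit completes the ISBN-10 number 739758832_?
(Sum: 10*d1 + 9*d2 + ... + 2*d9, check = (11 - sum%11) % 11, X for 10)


Weighted sum: 333
333 mod 11 = 3

Check digit: 8


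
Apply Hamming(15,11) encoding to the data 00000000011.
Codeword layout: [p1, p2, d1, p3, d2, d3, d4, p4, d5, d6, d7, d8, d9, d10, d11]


Parity bits: p1=1, p2=0, p3=0, p4=0

100000000000011


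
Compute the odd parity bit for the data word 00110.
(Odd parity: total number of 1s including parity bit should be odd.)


Number of 1s in data: 2
Parity bit: 1

1


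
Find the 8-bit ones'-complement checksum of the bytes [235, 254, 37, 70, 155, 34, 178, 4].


Sum = 967 mod 256 = 199
Complement = 56

56


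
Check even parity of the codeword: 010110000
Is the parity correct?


Number of 1s: 3

No, parity error (3 ones)


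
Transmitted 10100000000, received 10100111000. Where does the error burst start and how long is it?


XOR: 00000111000

Burst at position 5, length 3


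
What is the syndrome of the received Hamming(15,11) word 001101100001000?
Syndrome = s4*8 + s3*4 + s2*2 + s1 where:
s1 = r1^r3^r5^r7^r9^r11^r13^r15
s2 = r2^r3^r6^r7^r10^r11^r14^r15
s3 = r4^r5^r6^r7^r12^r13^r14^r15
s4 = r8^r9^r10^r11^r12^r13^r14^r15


s1=0, s2=1, s3=0, s4=1

Syndrome = 10 (error at position 10)


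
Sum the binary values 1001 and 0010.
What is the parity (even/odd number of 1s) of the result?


1001 = 9
0010 = 2
Sum = 11 = 1011
1s count = 3

odd parity (3 ones in 1011)


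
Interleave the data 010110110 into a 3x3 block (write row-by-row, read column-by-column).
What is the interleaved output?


Matrix:
  010
  110
  110
Read columns: 011111000

011111000


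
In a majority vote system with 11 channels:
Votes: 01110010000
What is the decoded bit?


Ones: 4 out of 11
Threshold: 6

0 (4/11 voted 1)


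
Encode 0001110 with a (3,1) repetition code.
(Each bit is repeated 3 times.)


Each bit -> 3 copies

000000000111111111000


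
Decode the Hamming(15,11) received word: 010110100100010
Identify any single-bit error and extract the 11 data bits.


Syndrome = 0: no error detected

Data: 01010100010 (no errors)


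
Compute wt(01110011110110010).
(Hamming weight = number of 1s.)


Counting 1s in 01110011110110010

10


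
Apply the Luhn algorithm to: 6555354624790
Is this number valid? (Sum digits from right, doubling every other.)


Luhn sum = 50
50 mod 10 = 0

Valid (Luhn sum mod 10 = 0)


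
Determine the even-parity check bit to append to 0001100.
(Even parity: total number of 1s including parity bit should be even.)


Number of 1s in data: 2
Parity bit: 0

0


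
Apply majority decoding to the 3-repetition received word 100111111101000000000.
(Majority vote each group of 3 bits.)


Groups: 100, 111, 111, 101, 000, 000, 000
Majority votes: 0111000

0111000


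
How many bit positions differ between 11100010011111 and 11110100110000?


XOR: 00010110101111
Count of 1s: 8

8


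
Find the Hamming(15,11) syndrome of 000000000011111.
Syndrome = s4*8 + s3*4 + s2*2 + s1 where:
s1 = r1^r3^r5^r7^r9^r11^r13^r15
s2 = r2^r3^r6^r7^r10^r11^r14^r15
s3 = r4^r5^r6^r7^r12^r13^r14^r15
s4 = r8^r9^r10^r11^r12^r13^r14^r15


s1=1, s2=1, s3=0, s4=1

Syndrome = 11 (error at position 11)


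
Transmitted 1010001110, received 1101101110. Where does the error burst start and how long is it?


XOR: 0111100000

Burst at position 1, length 4


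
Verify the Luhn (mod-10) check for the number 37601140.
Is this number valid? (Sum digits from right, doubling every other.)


Luhn sum = 27
27 mod 10 = 7

Invalid (Luhn sum mod 10 = 7)


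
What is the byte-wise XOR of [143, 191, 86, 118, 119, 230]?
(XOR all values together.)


XOR chain: 143 ^ 191 ^ 86 ^ 118 ^ 119 ^ 230 = 129

129


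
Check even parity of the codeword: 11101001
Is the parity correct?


Number of 1s: 5

No, parity error (5 ones)


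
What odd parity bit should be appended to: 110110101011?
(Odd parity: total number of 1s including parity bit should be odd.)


Number of 1s in data: 8
Parity bit: 1

1


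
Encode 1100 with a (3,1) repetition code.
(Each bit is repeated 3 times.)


Each bit -> 3 copies

111111000000


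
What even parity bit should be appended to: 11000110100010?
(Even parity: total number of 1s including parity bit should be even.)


Number of 1s in data: 6
Parity bit: 0

0


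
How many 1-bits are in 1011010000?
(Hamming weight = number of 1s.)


Counting 1s in 1011010000

4


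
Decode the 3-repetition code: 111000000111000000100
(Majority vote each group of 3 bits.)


Groups: 111, 000, 000, 111, 000, 000, 100
Majority votes: 1001000

1001000


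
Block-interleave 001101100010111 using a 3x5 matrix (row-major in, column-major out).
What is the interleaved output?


Matrix:
  00110
  11000
  10111
Read columns: 011010101101001

011010101101001


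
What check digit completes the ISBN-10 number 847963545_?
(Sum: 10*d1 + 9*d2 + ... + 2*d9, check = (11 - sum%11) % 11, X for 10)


Weighted sum: 328
328 mod 11 = 9

Check digit: 2


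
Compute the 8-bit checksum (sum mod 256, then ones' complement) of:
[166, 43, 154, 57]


Sum = 420 mod 256 = 164
Complement = 91

91


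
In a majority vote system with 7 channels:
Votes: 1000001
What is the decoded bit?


Ones: 2 out of 7
Threshold: 4

0 (2/7 voted 1)


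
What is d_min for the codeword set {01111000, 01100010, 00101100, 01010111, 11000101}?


Comparing all pairs, minimum distance: 3
Can detect 2 errors, correct 1 errors

3


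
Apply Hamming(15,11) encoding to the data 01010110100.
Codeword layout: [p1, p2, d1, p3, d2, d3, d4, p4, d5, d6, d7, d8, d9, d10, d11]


Parity bits: p1=0, p2=1, p3=1, p4=1

010110110110100


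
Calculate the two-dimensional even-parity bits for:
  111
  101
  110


Row parities: 100
Column parities: 100

Row P: 100, Col P: 100, Corner: 1


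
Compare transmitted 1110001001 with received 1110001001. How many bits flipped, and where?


XOR: 0000000000

0 errors (received matches sent)


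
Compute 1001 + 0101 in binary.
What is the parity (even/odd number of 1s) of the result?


1001 = 9
0101 = 5
Sum = 14 = 1110
1s count = 3

odd parity (3 ones in 1110)


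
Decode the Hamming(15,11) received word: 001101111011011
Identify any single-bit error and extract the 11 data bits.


Syndrome = 1: error at position 1

Data: 10111011011 (corrected bit 1)


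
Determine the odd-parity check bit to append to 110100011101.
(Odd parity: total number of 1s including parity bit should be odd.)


Number of 1s in data: 7
Parity bit: 0

0


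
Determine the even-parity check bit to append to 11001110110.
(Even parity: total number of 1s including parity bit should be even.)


Number of 1s in data: 7
Parity bit: 1

1


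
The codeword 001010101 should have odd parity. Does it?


Number of 1s: 4

No, parity error (4 ones)


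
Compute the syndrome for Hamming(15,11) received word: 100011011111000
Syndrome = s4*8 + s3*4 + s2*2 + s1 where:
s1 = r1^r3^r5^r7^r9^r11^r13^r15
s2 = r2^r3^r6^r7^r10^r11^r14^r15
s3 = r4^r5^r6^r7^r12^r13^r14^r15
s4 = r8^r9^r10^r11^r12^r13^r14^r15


s1=0, s2=1, s3=1, s4=1

Syndrome = 14 (error at position 14)


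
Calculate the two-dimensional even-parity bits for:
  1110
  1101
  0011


Row parities: 110
Column parities: 0000

Row P: 110, Col P: 0000, Corner: 0


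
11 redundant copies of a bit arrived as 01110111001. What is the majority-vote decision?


Ones: 7 out of 11
Threshold: 6

1 (7/11 voted 1)


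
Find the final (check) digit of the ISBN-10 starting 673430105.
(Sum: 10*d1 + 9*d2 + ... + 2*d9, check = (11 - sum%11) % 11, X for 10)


Weighted sum: 207
207 mod 11 = 9

Check digit: 2


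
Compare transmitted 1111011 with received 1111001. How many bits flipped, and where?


XOR: 0000010

1 error(s) at position(s): 5


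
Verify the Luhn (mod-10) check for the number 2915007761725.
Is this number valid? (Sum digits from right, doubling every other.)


Luhn sum = 49
49 mod 10 = 9

Invalid (Luhn sum mod 10 = 9)


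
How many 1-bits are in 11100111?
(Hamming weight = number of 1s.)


Counting 1s in 11100111

6


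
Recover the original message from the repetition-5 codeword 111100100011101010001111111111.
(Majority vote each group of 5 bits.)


Groups: 11110, 01000, 11101, 01000, 11111, 11111
Majority votes: 101011

101011


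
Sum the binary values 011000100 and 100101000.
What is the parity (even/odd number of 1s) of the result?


011000100 = 196
100101000 = 296
Sum = 492 = 111101100
1s count = 6

even parity (6 ones in 111101100)


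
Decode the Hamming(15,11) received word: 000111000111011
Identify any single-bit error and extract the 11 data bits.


Syndrome = 11: error at position 11

Data: 01100101011 (corrected bit 11)


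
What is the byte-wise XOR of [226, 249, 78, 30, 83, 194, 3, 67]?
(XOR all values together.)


XOR chain: 226 ^ 249 ^ 78 ^ 30 ^ 83 ^ 194 ^ 3 ^ 67 = 154

154


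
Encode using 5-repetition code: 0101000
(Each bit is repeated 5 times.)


Each bit -> 5 copies

00000111110000011111000000000000000


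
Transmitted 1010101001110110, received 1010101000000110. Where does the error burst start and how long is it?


XOR: 0000000001110000

Burst at position 9, length 3


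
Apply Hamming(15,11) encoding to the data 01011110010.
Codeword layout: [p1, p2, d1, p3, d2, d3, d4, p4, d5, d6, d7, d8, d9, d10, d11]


Parity bits: p1=0, p2=0, p3=1, p4=0

000110101110010


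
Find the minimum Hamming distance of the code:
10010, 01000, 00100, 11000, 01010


Comparing all pairs, minimum distance: 1
Can detect 0 errors, correct 0 errors

1


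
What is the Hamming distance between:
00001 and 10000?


XOR: 10001
Count of 1s: 2

2


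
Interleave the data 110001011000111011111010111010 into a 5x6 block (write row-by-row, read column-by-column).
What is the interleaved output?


Matrix:
  110001
  011000
  111011
  111010
  111010
Read columns: 101111111101111000000011110100

101111111101111000000011110100


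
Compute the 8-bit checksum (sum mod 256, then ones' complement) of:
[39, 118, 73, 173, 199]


Sum = 602 mod 256 = 90
Complement = 165

165


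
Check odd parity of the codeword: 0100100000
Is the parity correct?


Number of 1s: 2

No, parity error (2 ones)


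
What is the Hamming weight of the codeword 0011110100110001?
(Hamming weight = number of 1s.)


Counting 1s in 0011110100110001

8


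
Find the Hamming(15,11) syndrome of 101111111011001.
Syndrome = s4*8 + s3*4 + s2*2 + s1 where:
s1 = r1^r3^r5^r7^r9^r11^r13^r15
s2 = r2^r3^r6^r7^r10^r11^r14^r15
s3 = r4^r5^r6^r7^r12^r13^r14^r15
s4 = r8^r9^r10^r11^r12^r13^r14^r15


s1=1, s2=1, s3=0, s4=1

Syndrome = 11 (error at position 11)


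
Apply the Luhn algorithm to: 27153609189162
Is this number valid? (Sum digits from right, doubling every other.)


Luhn sum = 64
64 mod 10 = 4

Invalid (Luhn sum mod 10 = 4)


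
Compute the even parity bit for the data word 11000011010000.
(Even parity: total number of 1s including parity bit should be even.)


Number of 1s in data: 5
Parity bit: 1

1


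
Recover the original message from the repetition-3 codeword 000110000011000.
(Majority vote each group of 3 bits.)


Groups: 000, 110, 000, 011, 000
Majority votes: 01010

01010


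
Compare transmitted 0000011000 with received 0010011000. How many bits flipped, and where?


XOR: 0010000000

1 error(s) at position(s): 2


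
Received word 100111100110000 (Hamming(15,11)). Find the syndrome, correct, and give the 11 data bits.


Syndrome = 0: no error detected

Data: 01110110000 (no errors)


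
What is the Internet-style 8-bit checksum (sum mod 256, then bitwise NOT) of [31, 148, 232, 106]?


Sum = 517 mod 256 = 5
Complement = 250

250


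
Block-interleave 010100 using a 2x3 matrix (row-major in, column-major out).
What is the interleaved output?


Matrix:
  010
  100
Read columns: 011000

011000


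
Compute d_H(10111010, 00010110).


XOR: 10101100
Count of 1s: 4

4


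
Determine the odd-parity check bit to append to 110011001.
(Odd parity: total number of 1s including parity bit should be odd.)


Number of 1s in data: 5
Parity bit: 0

0


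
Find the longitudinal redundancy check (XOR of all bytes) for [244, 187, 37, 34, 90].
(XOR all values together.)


XOR chain: 244 ^ 187 ^ 37 ^ 34 ^ 90 = 18

18


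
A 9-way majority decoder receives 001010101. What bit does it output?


Ones: 4 out of 9
Threshold: 5

0 (4/9 voted 1)


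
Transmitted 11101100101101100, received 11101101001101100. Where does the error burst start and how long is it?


XOR: 00000001100000000

Burst at position 7, length 2


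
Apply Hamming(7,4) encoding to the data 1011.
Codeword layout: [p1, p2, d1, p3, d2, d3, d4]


Parity bits: p1=0, p2=1, p3=0

0110011


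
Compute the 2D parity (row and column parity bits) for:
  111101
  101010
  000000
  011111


Row parities: 1101
Column parities: 001000

Row P: 1101, Col P: 001000, Corner: 1


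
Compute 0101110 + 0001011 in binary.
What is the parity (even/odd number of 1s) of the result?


0101110 = 46
0001011 = 11
Sum = 57 = 111001
1s count = 4

even parity (4 ones in 111001)


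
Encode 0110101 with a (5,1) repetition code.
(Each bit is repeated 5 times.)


Each bit -> 5 copies

00000111111111100000111110000011111


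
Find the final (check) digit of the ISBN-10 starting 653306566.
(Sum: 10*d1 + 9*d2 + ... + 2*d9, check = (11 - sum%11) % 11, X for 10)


Weighted sum: 230
230 mod 11 = 10

Check digit: 1


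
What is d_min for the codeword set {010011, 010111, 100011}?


Comparing all pairs, minimum distance: 1
Can detect 0 errors, correct 0 errors

1


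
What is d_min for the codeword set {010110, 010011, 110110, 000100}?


Comparing all pairs, minimum distance: 1
Can detect 0 errors, correct 0 errors

1


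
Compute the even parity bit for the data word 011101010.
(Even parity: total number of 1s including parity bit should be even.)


Number of 1s in data: 5
Parity bit: 1

1


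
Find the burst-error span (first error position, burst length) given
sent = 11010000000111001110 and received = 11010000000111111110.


XOR: 00000000000000110000

Burst at position 14, length 2


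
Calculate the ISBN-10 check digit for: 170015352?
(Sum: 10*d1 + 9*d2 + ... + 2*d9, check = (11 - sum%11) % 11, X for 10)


Weighted sum: 135
135 mod 11 = 3

Check digit: 8


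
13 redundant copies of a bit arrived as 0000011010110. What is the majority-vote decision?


Ones: 5 out of 13
Threshold: 7

0 (5/13 voted 1)


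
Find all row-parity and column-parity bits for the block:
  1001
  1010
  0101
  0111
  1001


Row parities: 00010
Column parities: 1000

Row P: 00010, Col P: 1000, Corner: 1


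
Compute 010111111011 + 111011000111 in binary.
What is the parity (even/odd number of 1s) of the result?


010111111011 = 1531
111011000111 = 3783
Sum = 5314 = 1010011000010
1s count = 5

odd parity (5 ones in 1010011000010)


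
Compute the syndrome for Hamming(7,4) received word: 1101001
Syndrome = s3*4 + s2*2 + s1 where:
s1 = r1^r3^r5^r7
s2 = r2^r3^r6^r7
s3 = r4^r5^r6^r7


s1=0, s2=0, s3=0

Syndrome = 0 (no error)


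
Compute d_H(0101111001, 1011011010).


XOR: 1110100011
Count of 1s: 6

6


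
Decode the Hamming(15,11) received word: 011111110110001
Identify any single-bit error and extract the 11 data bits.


Syndrome = 7: error at position 7

Data: 11100110001 (corrected bit 7)


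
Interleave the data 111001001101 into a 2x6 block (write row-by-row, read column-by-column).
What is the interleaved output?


Matrix:
  111001
  001101
Read columns: 101011010011

101011010011


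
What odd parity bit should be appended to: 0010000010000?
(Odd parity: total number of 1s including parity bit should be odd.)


Number of 1s in data: 2
Parity bit: 1

1


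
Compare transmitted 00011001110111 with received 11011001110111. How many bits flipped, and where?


XOR: 11000000000000

2 error(s) at position(s): 0, 1


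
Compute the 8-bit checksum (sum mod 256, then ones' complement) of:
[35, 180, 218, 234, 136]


Sum = 803 mod 256 = 35
Complement = 220

220


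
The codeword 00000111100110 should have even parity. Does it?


Number of 1s: 6

Yes, parity is correct (6 ones)


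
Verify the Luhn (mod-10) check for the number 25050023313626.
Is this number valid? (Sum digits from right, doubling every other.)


Luhn sum = 50
50 mod 10 = 0

Valid (Luhn sum mod 10 = 0)


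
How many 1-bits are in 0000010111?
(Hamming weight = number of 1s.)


Counting 1s in 0000010111

4


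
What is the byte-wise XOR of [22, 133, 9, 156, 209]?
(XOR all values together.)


XOR chain: 22 ^ 133 ^ 9 ^ 156 ^ 209 = 215

215


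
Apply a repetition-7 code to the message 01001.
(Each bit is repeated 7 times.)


Each bit -> 7 copies

00000001111111000000000000001111111


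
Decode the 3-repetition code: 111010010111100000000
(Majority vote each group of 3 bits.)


Groups: 111, 010, 010, 111, 100, 000, 000
Majority votes: 1001000

1001000


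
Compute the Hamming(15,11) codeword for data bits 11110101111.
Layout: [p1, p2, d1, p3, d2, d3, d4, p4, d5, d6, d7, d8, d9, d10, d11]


Parity bits: p1=1, p2=0, p3=1, p4=1

101111110101111


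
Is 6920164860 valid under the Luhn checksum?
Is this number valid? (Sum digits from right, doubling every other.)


Luhn sum = 43
43 mod 10 = 3

Invalid (Luhn sum mod 10 = 3)


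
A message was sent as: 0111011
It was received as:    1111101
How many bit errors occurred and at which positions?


XOR: 1000110

3 error(s) at position(s): 0, 4, 5


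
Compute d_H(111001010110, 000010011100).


XOR: 111011001010
Count of 1s: 7

7


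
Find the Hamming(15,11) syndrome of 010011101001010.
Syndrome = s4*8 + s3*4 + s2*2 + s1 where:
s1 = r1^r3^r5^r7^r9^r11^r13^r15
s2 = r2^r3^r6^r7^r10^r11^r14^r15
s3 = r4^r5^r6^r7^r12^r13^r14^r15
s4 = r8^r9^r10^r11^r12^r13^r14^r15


s1=1, s2=0, s3=1, s4=1

Syndrome = 13 (error at position 13)


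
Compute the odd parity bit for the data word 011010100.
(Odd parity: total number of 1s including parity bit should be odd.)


Number of 1s in data: 4
Parity bit: 1

1


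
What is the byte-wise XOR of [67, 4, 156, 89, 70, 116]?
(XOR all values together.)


XOR chain: 67 ^ 4 ^ 156 ^ 89 ^ 70 ^ 116 = 176

176


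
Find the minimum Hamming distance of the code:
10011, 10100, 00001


Comparing all pairs, minimum distance: 2
Can detect 1 errors, correct 0 errors

2


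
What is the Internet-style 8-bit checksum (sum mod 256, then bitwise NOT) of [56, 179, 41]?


Sum = 276 mod 256 = 20
Complement = 235

235


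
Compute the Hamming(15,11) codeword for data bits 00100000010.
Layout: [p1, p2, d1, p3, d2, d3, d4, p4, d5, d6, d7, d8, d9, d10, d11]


Parity bits: p1=0, p2=0, p3=0, p4=1

000001010000010


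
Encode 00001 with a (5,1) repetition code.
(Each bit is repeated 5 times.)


Each bit -> 5 copies

0000000000000000000011111


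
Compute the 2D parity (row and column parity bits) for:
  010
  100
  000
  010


Row parities: 1101
Column parities: 100

Row P: 1101, Col P: 100, Corner: 1


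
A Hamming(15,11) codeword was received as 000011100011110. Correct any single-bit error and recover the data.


Syndrome = 0: no error detected

Data: 01110011110 (no errors)


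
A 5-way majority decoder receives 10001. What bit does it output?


Ones: 2 out of 5
Threshold: 3

0 (2/5 voted 1)


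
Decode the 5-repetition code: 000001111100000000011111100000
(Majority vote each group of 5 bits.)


Groups: 00000, 11111, 00000, 00001, 11111, 00000
Majority votes: 010010

010010


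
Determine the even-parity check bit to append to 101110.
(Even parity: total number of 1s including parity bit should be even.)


Number of 1s in data: 4
Parity bit: 0

0


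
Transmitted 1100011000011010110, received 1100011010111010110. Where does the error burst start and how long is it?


XOR: 0000000010100000000

Burst at position 8, length 3


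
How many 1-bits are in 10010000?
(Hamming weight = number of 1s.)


Counting 1s in 10010000

2


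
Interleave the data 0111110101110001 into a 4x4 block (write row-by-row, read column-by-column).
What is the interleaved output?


Matrix:
  0111
  1101
  0111
  0001
Read columns: 0100111010101111

0100111010101111


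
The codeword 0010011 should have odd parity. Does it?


Number of 1s: 3

Yes, parity is correct (3 ones)


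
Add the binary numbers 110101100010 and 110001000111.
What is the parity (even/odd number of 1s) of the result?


110101100010 = 3426
110001000111 = 3143
Sum = 6569 = 1100110101001
1s count = 7

odd parity (7 ones in 1100110101001)


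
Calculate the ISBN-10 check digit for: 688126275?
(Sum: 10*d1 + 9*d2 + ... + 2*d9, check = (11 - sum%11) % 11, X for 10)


Weighted sum: 284
284 mod 11 = 9

Check digit: 2


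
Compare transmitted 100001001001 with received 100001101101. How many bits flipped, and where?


XOR: 000000100100

2 error(s) at position(s): 6, 9


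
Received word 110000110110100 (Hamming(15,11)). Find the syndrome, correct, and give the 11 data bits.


Syndrome = 0: no error detected

Data: 00010110100 (no errors)


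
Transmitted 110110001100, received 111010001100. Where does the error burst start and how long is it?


XOR: 001100000000

Burst at position 2, length 2


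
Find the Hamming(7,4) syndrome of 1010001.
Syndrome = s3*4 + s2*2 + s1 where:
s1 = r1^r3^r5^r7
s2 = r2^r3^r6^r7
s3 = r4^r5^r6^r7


s1=1, s2=0, s3=1

Syndrome = 5 (error at position 5)


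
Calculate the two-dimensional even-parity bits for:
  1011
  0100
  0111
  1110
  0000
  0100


Row parities: 111101
Column parities: 0010

Row P: 111101, Col P: 0010, Corner: 1


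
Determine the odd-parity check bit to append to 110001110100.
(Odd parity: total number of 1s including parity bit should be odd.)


Number of 1s in data: 6
Parity bit: 1

1


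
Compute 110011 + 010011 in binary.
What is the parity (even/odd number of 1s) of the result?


110011 = 51
010011 = 19
Sum = 70 = 1000110
1s count = 3

odd parity (3 ones in 1000110)


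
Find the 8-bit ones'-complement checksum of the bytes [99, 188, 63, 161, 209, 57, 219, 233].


Sum = 1229 mod 256 = 205
Complement = 50

50


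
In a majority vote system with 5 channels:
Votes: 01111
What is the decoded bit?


Ones: 4 out of 5
Threshold: 3

1 (4/5 voted 1)


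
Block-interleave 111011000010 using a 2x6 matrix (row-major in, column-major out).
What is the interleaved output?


Matrix:
  111011
  000010
Read columns: 101010001110

101010001110


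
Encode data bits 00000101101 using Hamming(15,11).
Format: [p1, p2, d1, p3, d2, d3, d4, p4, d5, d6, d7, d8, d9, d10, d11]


Parity bits: p1=0, p2=0, p3=1, p4=0

000100000101101


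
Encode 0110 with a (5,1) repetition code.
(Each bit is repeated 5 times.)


Each bit -> 5 copies

00000111111111100000


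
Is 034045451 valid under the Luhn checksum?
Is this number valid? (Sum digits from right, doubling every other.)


Luhn sum = 21
21 mod 10 = 1

Invalid (Luhn sum mod 10 = 1)


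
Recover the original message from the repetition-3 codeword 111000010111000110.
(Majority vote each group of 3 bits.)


Groups: 111, 000, 010, 111, 000, 110
Majority votes: 100101

100101


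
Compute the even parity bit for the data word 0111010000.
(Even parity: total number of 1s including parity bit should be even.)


Number of 1s in data: 4
Parity bit: 0

0


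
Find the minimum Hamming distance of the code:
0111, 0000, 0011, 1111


Comparing all pairs, minimum distance: 1
Can detect 0 errors, correct 0 errors

1


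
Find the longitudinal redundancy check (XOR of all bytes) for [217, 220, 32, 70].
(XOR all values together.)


XOR chain: 217 ^ 220 ^ 32 ^ 70 = 99

99


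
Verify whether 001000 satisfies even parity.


Number of 1s: 1

No, parity error (1 ones)


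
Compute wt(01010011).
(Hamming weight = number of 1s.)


Counting 1s in 01010011

4


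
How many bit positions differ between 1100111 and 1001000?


XOR: 0101111
Count of 1s: 5

5


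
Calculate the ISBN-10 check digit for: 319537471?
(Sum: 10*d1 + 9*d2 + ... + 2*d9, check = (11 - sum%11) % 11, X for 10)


Weighted sum: 238
238 mod 11 = 7

Check digit: 4


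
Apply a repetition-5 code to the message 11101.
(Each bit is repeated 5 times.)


Each bit -> 5 copies

1111111111111110000011111


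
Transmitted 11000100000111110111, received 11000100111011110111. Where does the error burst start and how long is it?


XOR: 00000000111100000000

Burst at position 8, length 4


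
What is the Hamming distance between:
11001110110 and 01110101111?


XOR: 10111011001
Count of 1s: 7

7


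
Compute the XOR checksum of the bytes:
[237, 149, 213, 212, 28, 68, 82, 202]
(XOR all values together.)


XOR chain: 237 ^ 149 ^ 213 ^ 212 ^ 28 ^ 68 ^ 82 ^ 202 = 185

185


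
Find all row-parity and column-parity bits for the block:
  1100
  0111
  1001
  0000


Row parities: 0100
Column parities: 0010

Row P: 0100, Col P: 0010, Corner: 1


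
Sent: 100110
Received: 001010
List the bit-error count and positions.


XOR: 101100

3 error(s) at position(s): 0, 2, 3


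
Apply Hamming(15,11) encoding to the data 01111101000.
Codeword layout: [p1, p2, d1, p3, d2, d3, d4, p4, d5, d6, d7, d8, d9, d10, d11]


Parity bits: p1=1, p2=1, p3=0, p4=1

110011111101000


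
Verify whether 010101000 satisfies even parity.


Number of 1s: 3

No, parity error (3 ones)


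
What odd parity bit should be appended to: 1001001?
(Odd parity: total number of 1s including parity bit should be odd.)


Number of 1s in data: 3
Parity bit: 0

0


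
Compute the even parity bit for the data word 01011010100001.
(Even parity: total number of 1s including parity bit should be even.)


Number of 1s in data: 6
Parity bit: 0

0


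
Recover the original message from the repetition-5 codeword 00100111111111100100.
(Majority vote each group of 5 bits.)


Groups: 00100, 11111, 11111, 00100
Majority votes: 0110

0110


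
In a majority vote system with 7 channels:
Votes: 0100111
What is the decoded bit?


Ones: 4 out of 7
Threshold: 4

1 (4/7 voted 1)


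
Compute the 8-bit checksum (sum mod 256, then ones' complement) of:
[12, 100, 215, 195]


Sum = 522 mod 256 = 10
Complement = 245

245


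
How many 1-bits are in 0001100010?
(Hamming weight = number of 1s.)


Counting 1s in 0001100010

3


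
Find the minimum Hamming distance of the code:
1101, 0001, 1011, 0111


Comparing all pairs, minimum distance: 2
Can detect 1 errors, correct 0 errors

2


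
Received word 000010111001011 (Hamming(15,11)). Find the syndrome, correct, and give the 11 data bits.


Syndrome = 14: error at position 14

Data: 01011001001 (corrected bit 14)


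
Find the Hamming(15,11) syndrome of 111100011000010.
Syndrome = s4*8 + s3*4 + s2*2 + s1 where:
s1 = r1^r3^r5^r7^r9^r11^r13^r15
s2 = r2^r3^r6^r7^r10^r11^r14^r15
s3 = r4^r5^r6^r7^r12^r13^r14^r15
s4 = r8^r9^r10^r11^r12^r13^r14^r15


s1=1, s2=1, s3=0, s4=1

Syndrome = 11 (error at position 11)


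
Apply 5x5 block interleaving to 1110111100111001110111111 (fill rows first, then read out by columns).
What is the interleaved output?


Matrix:
  11101
  11100
  11100
  11101
  11111
Read columns: 1111111111111110000110011

1111111111111110000110011


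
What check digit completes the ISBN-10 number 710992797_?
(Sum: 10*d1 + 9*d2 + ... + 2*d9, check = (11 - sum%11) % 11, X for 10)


Weighted sum: 275
275 mod 11 = 0

Check digit: 0


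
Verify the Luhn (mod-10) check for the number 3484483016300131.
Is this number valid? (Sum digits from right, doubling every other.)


Luhn sum = 65
65 mod 10 = 5

Invalid (Luhn sum mod 10 = 5)


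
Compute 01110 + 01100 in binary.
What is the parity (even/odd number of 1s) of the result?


01110 = 14
01100 = 12
Sum = 26 = 11010
1s count = 3

odd parity (3 ones in 11010)


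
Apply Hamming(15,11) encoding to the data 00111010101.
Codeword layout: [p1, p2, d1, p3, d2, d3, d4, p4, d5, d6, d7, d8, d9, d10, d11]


Parity bits: p1=1, p2=0, p3=0, p4=0

100001101010101


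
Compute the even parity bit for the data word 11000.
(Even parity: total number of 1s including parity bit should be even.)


Number of 1s in data: 2
Parity bit: 0

0


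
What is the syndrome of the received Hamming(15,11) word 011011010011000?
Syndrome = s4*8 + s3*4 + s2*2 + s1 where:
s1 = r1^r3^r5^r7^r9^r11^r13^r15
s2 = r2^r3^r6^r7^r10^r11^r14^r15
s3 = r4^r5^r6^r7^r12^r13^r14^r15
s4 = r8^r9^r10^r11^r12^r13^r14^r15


s1=1, s2=0, s3=1, s4=1

Syndrome = 13 (error at position 13)


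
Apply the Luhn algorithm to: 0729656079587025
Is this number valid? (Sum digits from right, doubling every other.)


Luhn sum = 68
68 mod 10 = 8

Invalid (Luhn sum mod 10 = 8)


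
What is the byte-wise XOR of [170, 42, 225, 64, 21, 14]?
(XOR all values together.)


XOR chain: 170 ^ 42 ^ 225 ^ 64 ^ 21 ^ 14 = 58

58


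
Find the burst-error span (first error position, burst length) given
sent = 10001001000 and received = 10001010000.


XOR: 00000011000

Burst at position 6, length 2


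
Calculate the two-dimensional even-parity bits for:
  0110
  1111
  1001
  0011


Row parities: 0000
Column parities: 0011

Row P: 0000, Col P: 0011, Corner: 0


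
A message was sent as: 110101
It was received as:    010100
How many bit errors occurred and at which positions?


XOR: 100001

2 error(s) at position(s): 0, 5


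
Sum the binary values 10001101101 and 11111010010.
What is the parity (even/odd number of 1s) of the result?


10001101101 = 1133
11111010010 = 2002
Sum = 3135 = 110000111111
1s count = 8

even parity (8 ones in 110000111111)


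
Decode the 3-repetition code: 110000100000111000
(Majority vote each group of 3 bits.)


Groups: 110, 000, 100, 000, 111, 000
Majority votes: 100010

100010


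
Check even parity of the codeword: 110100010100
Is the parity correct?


Number of 1s: 5

No, parity error (5 ones)


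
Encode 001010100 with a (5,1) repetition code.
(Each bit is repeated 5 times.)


Each bit -> 5 copies

000000000011111000001111100000111110000000000


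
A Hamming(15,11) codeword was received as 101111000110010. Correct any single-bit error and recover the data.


Syndrome = 10: error at position 10

Data: 11100010010 (corrected bit 10)
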